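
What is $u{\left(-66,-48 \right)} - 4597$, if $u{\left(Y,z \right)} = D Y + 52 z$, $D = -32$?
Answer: $-4981$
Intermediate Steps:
$u{\left(Y,z \right)} = - 32 Y + 52 z$
$u{\left(-66,-48 \right)} - 4597 = \left(\left(-32\right) \left(-66\right) + 52 \left(-48\right)\right) - 4597 = \left(2112 - 2496\right) - 4597 = -384 - 4597 = -4981$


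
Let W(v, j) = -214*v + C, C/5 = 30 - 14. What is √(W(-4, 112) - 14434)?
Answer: I*√13498 ≈ 116.18*I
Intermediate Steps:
C = 80 (C = 5*(30 - 14) = 5*16 = 80)
W(v, j) = 80 - 214*v (W(v, j) = -214*v + 80 = 80 - 214*v)
√(W(-4, 112) - 14434) = √((80 - 214*(-4)) - 14434) = √((80 + 856) - 14434) = √(936 - 14434) = √(-13498) = I*√13498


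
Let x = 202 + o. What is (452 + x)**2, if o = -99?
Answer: 308025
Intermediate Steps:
x = 103 (x = 202 - 99 = 103)
(452 + x)**2 = (452 + 103)**2 = 555**2 = 308025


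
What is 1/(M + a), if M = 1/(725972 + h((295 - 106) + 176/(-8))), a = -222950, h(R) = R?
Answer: -726139/161892690049 ≈ -4.4853e-6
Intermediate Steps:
M = 1/726139 (M = 1/(725972 + ((295 - 106) + 176/(-8))) = 1/(725972 + (189 + 176*(-⅛))) = 1/(725972 + (189 - 22)) = 1/(725972 + 167) = 1/726139 ≈ 1.3771e-6)
1/(M + a) = 1/(1/726139 - 222950) = 1/(-161892690049/726139) = -726139/161892690049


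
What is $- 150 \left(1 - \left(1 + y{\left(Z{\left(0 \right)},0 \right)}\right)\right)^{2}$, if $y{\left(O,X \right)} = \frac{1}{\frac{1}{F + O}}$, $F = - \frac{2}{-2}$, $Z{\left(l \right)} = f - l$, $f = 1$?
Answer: $-600$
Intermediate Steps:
$Z{\left(l \right)} = 1 - l$
$F = 1$ ($F = \left(-2\right) \left(- \frac{1}{2}\right) = 1$)
$y{\left(O,X \right)} = 1 + O$ ($y{\left(O,X \right)} = \frac{1}{\frac{1}{1 + O}} = 1 + O$)
$- 150 \left(1 - \left(1 + y{\left(Z{\left(0 \right)},0 \right)}\right)\right)^{2} = - 150 \left(1 - \left(3 + 0\right)\right)^{2} = - 150 \left(1 - 3\right)^{2} = - 150 \left(-2\right)^{2} = \left(-150\right) 4 = -600$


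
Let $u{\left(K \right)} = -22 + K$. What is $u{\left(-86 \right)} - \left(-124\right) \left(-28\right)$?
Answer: $-3580$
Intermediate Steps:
$u{\left(-86 \right)} - \left(-124\right) \left(-28\right) = \left(-22 - 86\right) - \left(-124\right) \left(-28\right) = -108 - 3472 = -3580$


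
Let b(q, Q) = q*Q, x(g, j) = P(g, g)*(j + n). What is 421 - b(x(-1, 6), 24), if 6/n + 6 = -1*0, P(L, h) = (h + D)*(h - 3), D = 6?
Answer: 2821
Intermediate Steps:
P(L, h) = (-3 + h)*(6 + h) (P(L, h) = (h + 6)*(h - 3) = (6 + h)*(-3 + h) = (-3 + h)*(6 + h))
n = -1 (n = 6/(-6 - 1*0) = 6/(-6 + 0) = 6/(-6) = 6*(-⅙) = -1)
x(g, j) = (-1 + j)*(-18 + g² + 3*g) (x(g, j) = (-18 + g² + 3*g)*(j - 1) = (-18 + g² + 3*g)*(-1 + j) = (-1 + j)*(-18 + g² + 3*g))
b(q, Q) = Q*q
421 - b(x(-1, 6), 24) = 421 - 24*(-1 + 6)*(-18 + (-1)² + 3*(-1)) = 421 - 24*5*(-18 + 1 - 3) = 421 - 24*5*(-20) = 421 - 24*(-100) = 421 - 1*(-2400) = 421 + 2400 = 2821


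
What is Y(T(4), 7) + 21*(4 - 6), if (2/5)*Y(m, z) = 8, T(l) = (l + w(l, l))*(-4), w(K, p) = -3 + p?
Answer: -22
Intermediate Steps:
T(l) = 12 - 8*l (T(l) = (l + (-3 + l))*(-4) = (-3 + 2*l)*(-4) = 12 - 8*l)
Y(m, z) = 20 (Y(m, z) = (5/2)*8 = 20)
Y(T(4), 7) + 21*(4 - 6) = 20 + 21*(4 - 6) = 20 + 21*(-2) = 20 - 42 = -22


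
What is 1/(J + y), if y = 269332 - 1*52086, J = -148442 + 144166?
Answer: 1/212970 ≈ 4.6955e-6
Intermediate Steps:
J = -4276
y = 217246 (y = 269332 - 52086 = 217246)
1/(J + y) = 1/(-4276 + 217246) = 1/212970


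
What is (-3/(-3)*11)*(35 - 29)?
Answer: 66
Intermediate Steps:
(-3/(-3)*11)*(35 - 29) = (-3*(-⅓)*11)*6 = (1*11)*6 = 11*6 = 66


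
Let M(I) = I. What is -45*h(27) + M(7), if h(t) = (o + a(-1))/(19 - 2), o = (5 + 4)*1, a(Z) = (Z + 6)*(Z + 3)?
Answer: -736/17 ≈ -43.294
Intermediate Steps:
a(Z) = (3 + Z)*(6 + Z) (a(Z) = (6 + Z)*(3 + Z) = (3 + Z)*(6 + Z))
o = 9 (o = 9*1 = 9)
h(t) = 19/17 (h(t) = (9 + (18 + (-1)² + 9*(-1)))/(19 - 2) = (9 + (18 + 1 - 9))/17 = (9 + 10)*(1/17) = 19*(1/17) = 19/17)
-45*h(27) + M(7) = -45*19/17 + 7 = -855/17 + 7 = -736/17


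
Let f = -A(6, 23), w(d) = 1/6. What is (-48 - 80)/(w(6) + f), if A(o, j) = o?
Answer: 768/35 ≈ 21.943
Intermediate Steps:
w(d) = 1/6
f = -6 (f = -1*6 = -6)
(-48 - 80)/(w(6) + f) = (-48 - 80)/(1/6 - 6) = -128/(-35/6) = -128*(-6/35) = 768/35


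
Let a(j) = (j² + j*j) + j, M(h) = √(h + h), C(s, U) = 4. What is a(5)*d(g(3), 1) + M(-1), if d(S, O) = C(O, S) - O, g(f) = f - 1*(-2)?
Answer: 165 + I*√2 ≈ 165.0 + 1.4142*I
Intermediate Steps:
g(f) = 2 + f (g(f) = f + 2 = 2 + f)
d(S, O) = 4 - O
M(h) = √2*√h (M(h) = √(2*h) = √2*√h)
a(j) = j + 2*j² (a(j) = (j² + j²) + j = 2*j² + j = j + 2*j²)
a(5)*d(g(3), 1) + M(-1) = (5*(1 + 2*5))*(4 - 1*1) + √2*√(-1) = (5*(1 + 10))*(4 - 1) + √2*I = (5*11)*3 + I*√2 = 55*3 + I*√2 = 165 + I*√2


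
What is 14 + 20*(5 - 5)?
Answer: 14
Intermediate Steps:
14 + 20*(5 - 5) = 14 + 20*0 = 14 + 0 = 14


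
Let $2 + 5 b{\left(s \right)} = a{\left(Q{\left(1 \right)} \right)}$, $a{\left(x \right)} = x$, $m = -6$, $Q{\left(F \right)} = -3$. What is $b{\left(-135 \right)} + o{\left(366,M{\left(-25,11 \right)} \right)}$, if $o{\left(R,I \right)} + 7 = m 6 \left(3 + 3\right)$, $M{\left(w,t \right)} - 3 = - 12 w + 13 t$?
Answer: $-224$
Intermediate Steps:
$M{\left(w,t \right)} = 3 - 12 w + 13 t$ ($M{\left(w,t \right)} = 3 + \left(- 12 w + 13 t\right) = 3 - 12 w + 13 t$)
$o{\left(R,I \right)} = -223$ ($o{\left(R,I \right)} = -7 - 6 \cdot 6 \left(3 + 3\right) = -7 - 6 \cdot 6 \cdot 6 = -7 - 216 = -223$)
$b{\left(s \right)} = -1$ ($b{\left(s \right)} = - \frac{2}{5} + \frac{1}{5} \left(-3\right) = - \frac{2}{5} - \frac{3}{5} = -1$)
$b{\left(-135 \right)} + o{\left(366,M{\left(-25,11 \right)} \right)} = -1 - 223 = -224$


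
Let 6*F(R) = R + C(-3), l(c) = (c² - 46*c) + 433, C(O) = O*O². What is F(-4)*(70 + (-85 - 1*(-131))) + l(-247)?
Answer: 216614/3 ≈ 72205.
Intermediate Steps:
C(O) = O³
l(c) = 433 + c² - 46*c
F(R) = -9/2 + R/6 (F(R) = (R + (-3)³)/6 = (R - 27)/6 = (-27 + R)/6 = -9/2 + R/6)
F(-4)*(70 + (-85 - 1*(-131))) + l(-247) = (-9/2 + (⅙)*(-4))*(70 + (-85 - 1*(-131))) + (433 + (-247)² - 46*(-247)) = (-9/2 - ⅔)*(70 + (-85 + 131)) + (433 + 61009 + 11362) = -31*(70 + 46)/6 + 72804 = -31/6*116 + 72804 = -1798/3 + 72804 = 216614/3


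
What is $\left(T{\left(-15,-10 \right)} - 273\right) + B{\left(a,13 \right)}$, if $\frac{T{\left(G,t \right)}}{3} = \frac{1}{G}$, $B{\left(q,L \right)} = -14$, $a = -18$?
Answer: $- \frac{1436}{5} \approx -287.2$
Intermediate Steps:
$T{\left(G,t \right)} = \frac{3}{G}$
$\left(T{\left(-15,-10 \right)} - 273\right) + B{\left(a,13 \right)} = \left(\frac{3}{-15} - 273\right) - 14 = \left(3 \left(- \frac{1}{15}\right) - 273\right) - 14 = \left(- \frac{1}{5} - 273\right) - 14 = - \frac{1366}{5} - 14 = - \frac{1436}{5}$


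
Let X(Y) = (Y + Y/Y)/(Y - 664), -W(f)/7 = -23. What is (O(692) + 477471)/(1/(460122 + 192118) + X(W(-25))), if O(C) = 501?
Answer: -156811486011840/105662377 ≈ -1.4841e+6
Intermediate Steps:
W(f) = 161 (W(f) = -7*(-23) = 161)
X(Y) = (1 + Y)/(-664 + Y) (X(Y) = (Y + 1)/(-664 + Y) = (1 + Y)/(-664 + Y))
(O(692) + 477471)/(1/(460122 + 192118) + X(W(-25))) = (501 + 477471)/(1/(460122 + 192118) + (1 + 161)/(-664 + 161)) = 477972/(1/652240 + 162/(-503)) = 477972/(1/652240 - 1/503*162) = 477972/(1/652240 - 162/503) = 477972/(-105662377/328076720) = 477972*(-328076720/105662377) = -156811486011840/105662377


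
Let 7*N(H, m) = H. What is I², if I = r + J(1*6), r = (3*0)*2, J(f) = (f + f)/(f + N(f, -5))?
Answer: 49/16 ≈ 3.0625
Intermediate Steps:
N(H, m) = H/7
J(f) = 7/4 (J(f) = (f + f)/(f + f/7) = (2*f)/((8*f/7)) = (2*f)*(7/(8*f)) = 7/4)
r = 0 (r = 0*2 = 0)
I = 7/4 (I = 0 + 7/4 = 7/4 ≈ 1.7500)
I² = (7/4)² = 49/16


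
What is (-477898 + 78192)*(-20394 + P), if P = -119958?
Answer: 56099536512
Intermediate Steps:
(-477898 + 78192)*(-20394 + P) = (-477898 + 78192)*(-20394 - 119958) = -399706*(-140352) = 56099536512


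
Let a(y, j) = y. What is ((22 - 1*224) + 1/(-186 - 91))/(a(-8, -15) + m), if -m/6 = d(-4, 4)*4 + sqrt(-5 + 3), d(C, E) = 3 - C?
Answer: 1231010/1075037 - 167865*I*sqrt(2)/4300148 ≈ 1.1451 - 0.055207*I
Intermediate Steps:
m = -168 - 6*I*sqrt(2) (m = -6*((3 - 1*(-4))*4 + sqrt(-5 + 3)) = -6*((3 + 4)*4 + sqrt(-2)) = -6*(7*4 + I*sqrt(2)) = -6*(28 + I*sqrt(2)) = -168 - 6*I*sqrt(2) ≈ -168.0 - 8.4853*I)
((22 - 1*224) + 1/(-186 - 91))/(a(-8, -15) + m) = ((22 - 1*224) + 1/(-186 - 91))/(-8 + (-168 - 6*I*sqrt(2))) = ((22 - 224) + 1/(-277))/(-176 - 6*I*sqrt(2)) = (-202 - 1/277)/(-176 - 6*I*sqrt(2)) = -55955/(277*(-176 - 6*I*sqrt(2)))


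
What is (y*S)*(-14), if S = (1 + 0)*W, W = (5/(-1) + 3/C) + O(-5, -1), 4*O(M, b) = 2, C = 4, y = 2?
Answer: 105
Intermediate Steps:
O(M, b) = ½ (O(M, b) = (¼)*2 = ½)
W = -15/4 (W = (5/(-1) + 3/4) + ½ = (5*(-1) + 3*(¼)) + ½ = (-5 + ¾) + ½ = -17/4 + ½ = -15/4 ≈ -3.7500)
S = -15/4 (S = (1 + 0)*(-15/4) = 1*(-15/4) = -15/4 ≈ -3.7500)
(y*S)*(-14) = (2*(-15/4))*(-14) = -15/2*(-14) = 105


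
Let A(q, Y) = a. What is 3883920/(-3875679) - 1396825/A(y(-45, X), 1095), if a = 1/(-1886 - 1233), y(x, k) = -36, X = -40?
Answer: 5628386582207635/1291893 ≈ 4.3567e+9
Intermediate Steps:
a = -1/3119 (a = 1/(-3119) = -1/3119 ≈ -0.00032062)
A(q, Y) = -1/3119
3883920/(-3875679) - 1396825/A(y(-45, X), 1095) = 3883920/(-3875679) - 1396825/(-1/3119) = 3883920*(-1/3875679) - 1396825*(-3119) = -1294640/1291893 + 4356697175 = 5628386582207635/1291893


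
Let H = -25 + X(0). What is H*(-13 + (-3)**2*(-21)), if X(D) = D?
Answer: 5050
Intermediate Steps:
H = -25 (H = -25 + 0 = -25)
H*(-13 + (-3)**2*(-21)) = -25*(-13 + (-3)**2*(-21)) = -25*(-13 + 9*(-21)) = -25*(-13 - 189) = -25*(-202) = 5050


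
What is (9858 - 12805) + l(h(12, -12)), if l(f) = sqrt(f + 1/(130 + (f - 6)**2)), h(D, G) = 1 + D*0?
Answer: -2947 + 2*sqrt(6045)/155 ≈ -2946.0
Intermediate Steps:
h(D, G) = 1 (h(D, G) = 1 + 0 = 1)
l(f) = sqrt(f + 1/(130 + (-6 + f)**2))
(9858 - 12805) + l(h(12, -12)) = (9858 - 12805) + sqrt((1 + 1*(130 + (-6 + 1)**2))/(130 + (-6 + 1)**2)) = -2947 + sqrt((1 + 1*(130 + (-5)**2))/(130 + (-5)**2)) = -2947 + sqrt((1 + 1*(130 + 25))/(130 + 25)) = -2947 + sqrt((1 + 1*155)/155) = -2947 + sqrt((1 + 155)/155) = -2947 + sqrt((1/155)*156) = -2947 + sqrt(156/155) = -2947 + 2*sqrt(6045)/155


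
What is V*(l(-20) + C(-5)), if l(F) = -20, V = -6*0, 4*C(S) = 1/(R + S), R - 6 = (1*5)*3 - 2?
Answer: 0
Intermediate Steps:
R = 19 (R = 6 + ((1*5)*3 - 2) = 6 + (5*3 - 2) = 6 + (15 - 2) = 6 + 13 = 19)
C(S) = 1/(4*(19 + S))
V = 0 (V = -1*0 = 0)
V*(l(-20) + C(-5)) = 0*(-20 + 1/(4*(19 - 5))) = 0*(-20 + (¼)/14) = 0*(-20 + (¼)*(1/14)) = 0*(-20 + 1/56) = 0*(-1119/56) = 0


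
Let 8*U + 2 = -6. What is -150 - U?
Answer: -149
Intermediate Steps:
U = -1 (U = -¼ + (⅛)*(-6) = -¼ - ¾ = -1)
-150 - U = -150 - (-1) = -150 - 1*(-1) = -150 + 1 = -149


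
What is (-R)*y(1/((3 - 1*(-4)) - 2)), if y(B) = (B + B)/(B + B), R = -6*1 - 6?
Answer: 12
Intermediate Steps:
R = -12 (R = -6 - 6 = -12)
y(B) = 1 (y(B) = (2*B)/((2*B)) = (2*B)*(1/(2*B)) = 1)
(-R)*y(1/((3 - 1*(-4)) - 2)) = -1*(-12)*1 = 12*1 = 12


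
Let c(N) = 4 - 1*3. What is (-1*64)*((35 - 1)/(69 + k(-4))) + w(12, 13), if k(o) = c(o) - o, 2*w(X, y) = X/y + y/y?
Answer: -27363/962 ≈ -28.444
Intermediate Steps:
c(N) = 1 (c(N) = 4 - 3 = 1)
w(X, y) = ½ + X/(2*y) (w(X, y) = (X/y + y/y)/2 = (X/y + 1)/2 = (1 + X/y)/2 = ½ + X/(2*y))
k(o) = 1 - o
(-1*64)*((35 - 1)/(69 + k(-4))) + w(12, 13) = (-1*64)*((35 - 1)/(69 + (1 - 1*(-4)))) + (½)*(12 + 13)/13 = -2176/(69 + (1 + 4)) + (½)*(1/13)*25 = -2176/(69 + 5) + 25/26 = -2176/74 + 25/26 = -64*17/37 + 25/26 = -1088/37 + 25/26 = -27363/962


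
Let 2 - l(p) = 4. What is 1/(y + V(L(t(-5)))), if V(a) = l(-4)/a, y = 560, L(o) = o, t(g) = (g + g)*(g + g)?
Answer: 50/27999 ≈ 0.0017858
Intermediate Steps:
t(g) = 4*g² (t(g) = (2*g)*(2*g) = 4*g²)
l(p) = -2 (l(p) = 2 - 1*4 = 2 - 4 = -2)
V(a) = -2/a
1/(y + V(L(t(-5)))) = 1/(560 - 2/(4*(-5)²)) = 1/(560 - 2/(4*25)) = 1/(560 - 2/100) = 1/(560 - 2*1/100) = 1/(560 - 1/50) = 1/(27999/50) = 50/27999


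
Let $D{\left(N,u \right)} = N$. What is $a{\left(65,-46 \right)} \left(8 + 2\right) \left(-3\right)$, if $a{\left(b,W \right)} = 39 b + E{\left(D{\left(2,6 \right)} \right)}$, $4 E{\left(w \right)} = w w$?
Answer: $-76080$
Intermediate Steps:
$E{\left(w \right)} = \frac{w^{2}}{4}$ ($E{\left(w \right)} = \frac{w w}{4} = \frac{w^{2}}{4}$)
$a{\left(b,W \right)} = 1 + 39 b$ ($a{\left(b,W \right)} = 39 b + \frac{2^{2}}{4} = 39 b + \frac{1}{4} \cdot 4 = 39 b + 1 = 1 + 39 b$)
$a{\left(65,-46 \right)} \left(8 + 2\right) \left(-3\right) = \left(1 + 39 \cdot 65\right) \left(8 + 2\right) \left(-3\right) = \left(1 + 2535\right) 10 \left(-3\right) = 2536 \left(-30\right) = -76080$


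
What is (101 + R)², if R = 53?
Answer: 23716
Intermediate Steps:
(101 + R)² = (101 + 53)² = 154² = 23716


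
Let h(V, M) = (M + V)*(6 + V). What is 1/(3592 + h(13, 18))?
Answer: 1/4181 ≈ 0.00023918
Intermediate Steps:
h(V, M) = (6 + V)*(M + V)
1/(3592 + h(13, 18)) = 1/(3592 + (13**2 + 6*18 + 6*13 + 18*13)) = 1/(3592 + (169 + 108 + 78 + 234)) = 1/(3592 + 589) = 1/4181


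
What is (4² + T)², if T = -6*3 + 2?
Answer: 0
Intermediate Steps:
T = -16 (T = -18 + 2 = -16)
(4² + T)² = (4² - 16)² = (16 - 16)² = 0² = 0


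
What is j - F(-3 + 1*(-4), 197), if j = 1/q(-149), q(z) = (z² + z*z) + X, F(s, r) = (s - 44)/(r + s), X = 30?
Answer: 1133111/4221040 ≈ 0.26844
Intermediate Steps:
F(s, r) = (-44 + s)/(r + s)
q(z) = 30 + 2*z² (q(z) = (z² + z*z) + 30 = (z² + z²) + 30 = 2*z² + 30 = 30 + 2*z²)
j = 1/44432 (j = 1/(30 + 2*(-149)²) = 1/(30 + 2*22201) = 1/(30 + 44402) = 1/44432 ≈ 2.2506e-5)
j - F(-3 + 1*(-4), 197) = 1/44432 - (-44 + (-3 + 1*(-4)))/(197 + (-3 + 1*(-4))) = 1/44432 - (-44 + (-3 - 4))/(197 + (-3 - 4)) = 1/44432 - (-44 - 7)/(197 - 7) = 1/44432 - (-51)/190 = 1/44432 - 1*(-51/190) = 1/44432 + 51/190 = 1133111/4221040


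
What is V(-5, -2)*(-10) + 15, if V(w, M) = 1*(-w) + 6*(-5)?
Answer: 265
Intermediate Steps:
V(w, M) = -30 - w (V(w, M) = -w - 30 = -30 - w)
V(-5, -2)*(-10) + 15 = (-30 - 1*(-5))*(-10) + 15 = (-30 + 5)*(-10) + 15 = -25*(-10) + 15 = 250 + 15 = 265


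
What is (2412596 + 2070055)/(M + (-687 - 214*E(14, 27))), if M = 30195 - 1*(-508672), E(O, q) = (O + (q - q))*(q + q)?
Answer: 4482651/376396 ≈ 11.909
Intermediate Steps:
E(O, q) = 2*O*q (E(O, q) = (O + 0)*(2*q) = O*(2*q) = 2*O*q)
M = 538867 (M = 30195 + 508672 = 538867)
(2412596 + 2070055)/(M + (-687 - 214*E(14, 27))) = (2412596 + 2070055)/(538867 + (-687 - 428*14*27)) = 4482651/(538867 + (-687 - 214*756)) = 4482651/(538867 + (-687 - 161784)) = 4482651/(538867 - 162471) = 4482651/376396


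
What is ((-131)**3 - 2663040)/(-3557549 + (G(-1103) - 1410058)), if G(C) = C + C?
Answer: 4911131/4969813 ≈ 0.98819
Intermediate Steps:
G(C) = 2*C
((-131)**3 - 2663040)/(-3557549 + (G(-1103) - 1410058)) = ((-131)**3 - 2663040)/(-3557549 + (2*(-1103) - 1410058)) = (-2248091 - 2663040)/(-3557549 + (-2206 - 1410058)) = -4911131/(-3557549 - 1412264) = -4911131/(-4969813) = -4911131*(-1/4969813) = 4911131/4969813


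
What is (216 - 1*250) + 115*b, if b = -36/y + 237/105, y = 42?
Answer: 127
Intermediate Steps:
b = 7/5 (b = -36/42 + 237/105 = -36*1/42 + 237*(1/105) = -6/7 + 79/35 = 7/5 ≈ 1.4000)
(216 - 1*250) + 115*b = (216 - 1*250) + 115*(7/5) = (216 - 250) + 161 = -34 + 161 = 127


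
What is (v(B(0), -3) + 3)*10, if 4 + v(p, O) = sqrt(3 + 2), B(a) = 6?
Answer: -10 + 10*sqrt(5) ≈ 12.361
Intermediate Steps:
v(p, O) = -4 + sqrt(5) (v(p, O) = -4 + sqrt(3 + 2) = -4 + sqrt(5))
(v(B(0), -3) + 3)*10 = ((-4 + sqrt(5)) + 3)*10 = (-1 + sqrt(5))*10 = -10 + 10*sqrt(5)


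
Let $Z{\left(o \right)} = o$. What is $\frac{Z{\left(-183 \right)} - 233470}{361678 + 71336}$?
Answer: $- \frac{233653}{433014} \approx -0.5396$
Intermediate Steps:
$\frac{Z{\left(-183 \right)} - 233470}{361678 + 71336} = \frac{-183 - 233470}{361678 + 71336} = - \frac{233653}{433014}$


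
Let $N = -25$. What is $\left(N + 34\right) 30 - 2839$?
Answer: $-2569$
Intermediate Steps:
$\left(N + 34\right) 30 - 2839 = \left(-25 + 34\right) 30 - 2839 = 9 \cdot 30 - 2839 = 270 - 2839 = -2569$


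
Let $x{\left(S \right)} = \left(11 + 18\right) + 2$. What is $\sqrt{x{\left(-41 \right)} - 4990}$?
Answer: $3 i \sqrt{551} \approx 70.42 i$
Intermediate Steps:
$x{\left(S \right)} = 31$ ($x{\left(S \right)} = 29 + 2 = 31$)
$\sqrt{x{\left(-41 \right)} - 4990} = \sqrt{31 - 4990} = \sqrt{-4959} = 3 i \sqrt{551}$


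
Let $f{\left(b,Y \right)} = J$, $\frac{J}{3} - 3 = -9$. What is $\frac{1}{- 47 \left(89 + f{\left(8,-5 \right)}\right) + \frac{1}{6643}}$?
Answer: $- \frac{6643}{22167690} \approx -0.00029967$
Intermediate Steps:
$J = -18$ ($J = 9 + 3 \left(-9\right) = 9 - 27 = -18$)
$f{\left(b,Y \right)} = -18$
$\frac{1}{- 47 \left(89 + f{\left(8,-5 \right)}\right) + \frac{1}{6643}} = \frac{1}{- 47 \left(89 - 18\right) + \frac{1}{6643}} = \frac{1}{\left(-47\right) 71 + \frac{1}{6643}} = \frac{1}{-3337 + \frac{1}{6643}} = \frac{1}{- \frac{22167690}{6643}} = - \frac{6643}{22167690}$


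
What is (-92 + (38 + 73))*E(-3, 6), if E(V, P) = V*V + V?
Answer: 114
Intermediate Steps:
E(V, P) = V + V² (E(V, P) = V² + V = V + V²)
(-92 + (38 + 73))*E(-3, 6) = (-92 + (38 + 73))*(-3*(1 - 3)) = (-92 + 111)*(-3*(-2)) = 19*6 = 114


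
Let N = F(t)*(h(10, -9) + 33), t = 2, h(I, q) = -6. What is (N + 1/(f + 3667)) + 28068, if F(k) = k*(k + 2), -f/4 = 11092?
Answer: 1151187083/40701 ≈ 28284.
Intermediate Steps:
f = -44368 (f = -4*11092 = -44368)
F(k) = k*(2 + k)
N = 216 (N = (2*(2 + 2))*(-6 + 33) = (2*4)*27 = 8*27 = 216)
(N + 1/(f + 3667)) + 28068 = (216 + 1/(-44368 + 3667)) + 28068 = (216 + 1/(-40701)) + 28068 = (216 - 1/40701) + 28068 = 8791415/40701 + 28068 = 1151187083/40701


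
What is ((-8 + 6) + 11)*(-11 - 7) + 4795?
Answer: 4633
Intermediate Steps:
((-8 + 6) + 11)*(-11 - 7) + 4795 = (-2 + 11)*(-18) + 4795 = 9*(-18) + 4795 = -162 + 4795 = 4633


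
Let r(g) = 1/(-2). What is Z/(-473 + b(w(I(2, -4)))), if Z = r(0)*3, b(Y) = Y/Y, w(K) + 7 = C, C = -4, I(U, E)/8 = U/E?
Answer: 3/944 ≈ 0.0031780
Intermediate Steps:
r(g) = -1/2
I(U, E) = 8*U/E (I(U, E) = 8*(U/E) = 8*U/E)
w(K) = -11 (w(K) = -7 - 4 = -11)
b(Y) = 1
Z = -3/2 (Z = -1/2*3 = -3/2 ≈ -1.5000)
Z/(-473 + b(w(I(2, -4)))) = -3/(2*(-473 + 1)) = -3/2/(-472) = -3/2*(-1/472) = 3/944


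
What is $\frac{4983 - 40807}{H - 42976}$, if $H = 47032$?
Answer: $- \frac{4478}{507} \approx -8.8324$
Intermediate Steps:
$\frac{4983 - 40807}{H - 42976} = \frac{4983 - 40807}{47032 - 42976} = - \frac{35824}{4056} = \left(-35824\right) \frac{1}{4056} = - \frac{4478}{507}$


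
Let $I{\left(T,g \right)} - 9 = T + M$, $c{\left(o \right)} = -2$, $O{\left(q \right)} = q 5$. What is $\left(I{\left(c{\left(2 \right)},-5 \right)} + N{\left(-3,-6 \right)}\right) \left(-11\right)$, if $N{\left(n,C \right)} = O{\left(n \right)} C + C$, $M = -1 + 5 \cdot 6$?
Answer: $-1320$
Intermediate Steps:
$O{\left(q \right)} = 5 q$
$M = 29$ ($M = -1 + 30 = 29$)
$N{\left(n,C \right)} = C + 5 C n$ ($N{\left(n,C \right)} = 5 n C + C = 5 C n + C = C + 5 C n$)
$I{\left(T,g \right)} = 38 + T$ ($I{\left(T,g \right)} = 9 + \left(T + 29\right) = 9 + \left(29 + T\right) = 38 + T$)
$\left(I{\left(c{\left(2 \right)},-5 \right)} + N{\left(-3,-6 \right)}\right) \left(-11\right) = \left(\left(38 - 2\right) - 6 \left(1 + 5 \left(-3\right)\right)\right) \left(-11\right) = \left(36 - 6 \left(1 - 15\right)\right) \left(-11\right) = \left(36 - -84\right) \left(-11\right) = \left(36 + 84\right) \left(-11\right) = 120 \left(-11\right) = -1320$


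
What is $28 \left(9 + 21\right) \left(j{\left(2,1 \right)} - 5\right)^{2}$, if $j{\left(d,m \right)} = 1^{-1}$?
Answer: $13440$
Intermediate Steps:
$j{\left(d,m \right)} = 1$
$28 \left(9 + 21\right) \left(j{\left(2,1 \right)} - 5\right)^{2} = 28 \left(9 + 21\right) \left(1 - 5\right)^{2} = 28 \cdot 30 \left(-4\right)^{2} = 840 \cdot 16 = 13440$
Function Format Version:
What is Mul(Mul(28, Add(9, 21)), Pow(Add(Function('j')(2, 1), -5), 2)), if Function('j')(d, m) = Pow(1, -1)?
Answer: 13440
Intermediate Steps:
Function('j')(d, m) = 1
Mul(Mul(28, Add(9, 21)), Pow(Add(Function('j')(2, 1), -5), 2)) = Mul(Mul(28, Add(9, 21)), Pow(Add(1, -5), 2)) = Mul(Mul(28, 30), Pow(-4, 2)) = Mul(840, 16) = 13440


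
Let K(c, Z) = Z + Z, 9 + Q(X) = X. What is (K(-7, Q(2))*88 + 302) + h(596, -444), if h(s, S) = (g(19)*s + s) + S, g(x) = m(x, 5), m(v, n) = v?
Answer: 10546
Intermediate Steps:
g(x) = x
Q(X) = -9 + X
K(c, Z) = 2*Z
h(s, S) = S + 20*s (h(s, S) = (19*s + s) + S = 20*s + S = S + 20*s)
(K(-7, Q(2))*88 + 302) + h(596, -444) = ((2*(-9 + 2))*88 + 302) + (-444 + 20*596) = ((2*(-7))*88 + 302) + (-444 + 11920) = (-14*88 + 302) + 11476 = (-1232 + 302) + 11476 = -930 + 11476 = 10546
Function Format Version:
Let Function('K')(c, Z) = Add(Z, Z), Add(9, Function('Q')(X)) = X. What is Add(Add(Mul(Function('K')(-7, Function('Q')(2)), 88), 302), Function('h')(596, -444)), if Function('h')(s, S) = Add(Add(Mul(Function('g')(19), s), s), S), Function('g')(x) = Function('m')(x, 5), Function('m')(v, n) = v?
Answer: 10546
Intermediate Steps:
Function('g')(x) = x
Function('Q')(X) = Add(-9, X)
Function('K')(c, Z) = Mul(2, Z)
Function('h')(s, S) = Add(S, Mul(20, s)) (Function('h')(s, S) = Add(Add(Mul(19, s), s), S) = Add(Mul(20, s), S) = Add(S, Mul(20, s)))
Add(Add(Mul(Function('K')(-7, Function('Q')(2)), 88), 302), Function('h')(596, -444)) = Add(Add(Mul(Mul(2, Add(-9, 2)), 88), 302), Add(-444, Mul(20, 596))) = Add(Add(Mul(Mul(2, -7), 88), 302), Add(-444, 11920)) = Add(Add(Mul(-14, 88), 302), 11476) = Add(Add(-1232, 302), 11476) = Add(-930, 11476) = 10546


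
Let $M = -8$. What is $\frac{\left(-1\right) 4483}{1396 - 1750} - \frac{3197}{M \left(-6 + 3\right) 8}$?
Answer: $- \frac{45167}{11328} \approx -3.9872$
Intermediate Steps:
$\frac{\left(-1\right) 4483}{1396 - 1750} - \frac{3197}{M \left(-6 + 3\right) 8} = \frac{\left(-1\right) 4483}{1396 - 1750} - \frac{3197}{- 8 \left(-6 + 3\right) 8} = - \frac{4483}{-354} - \frac{3197}{\left(-8\right) \left(-3\right) 8} = \left(-4483\right) \left(- \frac{1}{354}\right) - \frac{3197}{24 \cdot 8} = \frac{4483}{354} - \frac{3197}{192} = - \frac{45167}{11328}$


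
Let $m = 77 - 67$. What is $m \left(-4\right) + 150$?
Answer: $110$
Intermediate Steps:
$m = 10$ ($m = 77 - 67 = 10$)
$m \left(-4\right) + 150 = 10 \left(-4\right) + 150 = -40 + 150 = 110$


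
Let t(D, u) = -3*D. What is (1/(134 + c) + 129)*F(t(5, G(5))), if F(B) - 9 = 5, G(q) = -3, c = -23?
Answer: 200480/111 ≈ 1806.1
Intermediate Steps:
F(B) = 14 (F(B) = 9 + 5 = 14)
(1/(134 + c) + 129)*F(t(5, G(5))) = (1/(134 - 23) + 129)*14 = (1/111 + 129)*14 = (14320/111)*14 = 200480/111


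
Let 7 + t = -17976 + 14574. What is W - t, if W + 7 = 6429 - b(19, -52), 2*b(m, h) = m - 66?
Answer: 19709/2 ≈ 9854.5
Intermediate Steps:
b(m, h) = -33 + m/2 (b(m, h) = (m - 66)/2 = (-66 + m)/2 = -33 + m/2)
W = 12891/2 (W = -7 + (6429 - (-33 + (1/2)*19)) = -7 + (6429 - (-33 + 19/2)) = -7 + (6429 - 1*(-47/2)) = -7 + (6429 + 47/2) = -7 + 12905/2 = 12891/2 ≈ 6445.5)
t = -3409 (t = -7 + (-17976 + 14574) = -7 - 3402 = -3409)
W - t = 12891/2 - 1*(-3409) = 12891/2 + 3409 = 19709/2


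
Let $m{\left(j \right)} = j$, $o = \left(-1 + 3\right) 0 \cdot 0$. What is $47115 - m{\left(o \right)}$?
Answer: $47115$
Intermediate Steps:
$o = 0$ ($o = 2 \cdot 0 \cdot 0 = 0 \cdot 0 = 0$)
$47115 - m{\left(o \right)} = 47115 - 0 = 47115 + 0 = 47115$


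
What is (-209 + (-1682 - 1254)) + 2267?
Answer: -878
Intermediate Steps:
(-209 + (-1682 - 1254)) + 2267 = (-209 - 2936) + 2267 = -3145 + 2267 = -878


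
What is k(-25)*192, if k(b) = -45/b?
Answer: 1728/5 ≈ 345.60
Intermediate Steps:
k(-25)*192 = -45/(-25)*192 = -45*(-1/25)*192 = (9/5)*192 = 1728/5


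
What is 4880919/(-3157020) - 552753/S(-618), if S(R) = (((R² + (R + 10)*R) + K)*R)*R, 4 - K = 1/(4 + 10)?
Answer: -183089974657097929/118424009421369420 ≈ -1.5461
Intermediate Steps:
K = 55/14 (K = 4 - 1/(4 + 10) = 4 - 1/14 = 55/14 ≈ 3.9286)
S(R) = R²*(55/14 + R² + R*(10 + R)) (S(R) = (((R² + (R + 10)*R) + 55/14)*R)*R = (((R² + (10 + R)*R) + 55/14)*R)*R = (((R² + R*(10 + R)) + 55/14)*R)*R = ((55/14 + R² + R*(10 + R))*R)*R = (R*(55/14 + R² + R*(10 + R)))*R = R²*(55/14 + R² + R*(10 + R)))
4880919/(-3157020) - 552753/S(-618) = 4880919/(-3157020) - 552753*7/(190962*(55 + 28*(-618)² + 140*(-618))) = 4880919*(-1/3157020) - 552753*7/(190962*(55 + 28*381924 - 86520)) = -1626973/1052340 - 552753*7/(190962*(55 + 10693872 - 86520)) = -1626973/1052340 - 552753/((1/14)*381924*10607407) = -1626973/1052340 - 552753/2025611655534/7 = -1626973/1052340 - 552753*7/2025611655534 = -1626973/1052340 - 429919/225067961726 = -183089974657097929/118424009421369420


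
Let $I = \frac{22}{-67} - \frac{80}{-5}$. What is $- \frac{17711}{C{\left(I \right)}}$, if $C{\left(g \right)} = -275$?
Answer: $\frac{17711}{275} \approx 64.404$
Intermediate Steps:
$I = \frac{1050}{67}$ ($I = 22 \left(- \frac{1}{67}\right) - -16 = - \frac{22}{67} + 16 = \frac{1050}{67} \approx 15.672$)
$- \frac{17711}{C{\left(I \right)}} = - \frac{17711}{-275} = \left(-17711\right) \left(- \frac{1}{275}\right) = \frac{17711}{275}$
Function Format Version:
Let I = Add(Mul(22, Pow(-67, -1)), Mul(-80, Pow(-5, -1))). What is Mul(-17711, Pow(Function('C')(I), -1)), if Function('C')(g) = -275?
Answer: Rational(17711, 275) ≈ 64.404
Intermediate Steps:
I = Rational(1050, 67) (I = Add(Mul(22, Rational(-1, 67)), Mul(-80, Rational(-1, 5))) = Add(Rational(-22, 67), 16) = Rational(1050, 67) ≈ 15.672)
Mul(-17711, Pow(Function('C')(I), -1)) = Mul(-17711, Pow(-275, -1)) = Mul(-17711, Rational(-1, 275)) = Rational(17711, 275)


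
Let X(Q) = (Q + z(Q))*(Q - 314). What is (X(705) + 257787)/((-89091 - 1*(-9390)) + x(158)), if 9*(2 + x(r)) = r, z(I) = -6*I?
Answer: 10084392/717169 ≈ 14.061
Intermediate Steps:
x(r) = -2 + r/9
X(Q) = -5*Q*(-314 + Q) (X(Q) = (Q - 6*Q)*(Q - 314) = (-5*Q)*(-314 + Q) = -5*Q*(-314 + Q))
(X(705) + 257787)/((-89091 - 1*(-9390)) + x(158)) = (5*705*(314 - 1*705) + 257787)/((-89091 - 1*(-9390)) + (-2 + (⅑)*158)) = (5*705*(314 - 705) + 257787)/((-89091 + 9390) + (-2 + 158/9)) = (5*705*(-391) + 257787)/(-79701 + 140/9) = (-1378275 + 257787)/(-717169/9) = -1120488*(-9/717169) = 10084392/717169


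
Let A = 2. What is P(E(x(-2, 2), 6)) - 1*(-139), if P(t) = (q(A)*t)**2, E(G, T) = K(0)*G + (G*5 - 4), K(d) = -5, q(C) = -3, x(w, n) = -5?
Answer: 283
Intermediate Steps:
E(G, T) = -4 (E(G, T) = -5*G + (G*5 - 4) = -5*G + (5*G - 4) = -5*G + (-4 + 5*G) = -4)
P(t) = 9*t**2 (P(t) = (-3*t)**2 = 9*t**2)
P(E(x(-2, 2), 6)) - 1*(-139) = 9*(-4)**2 - 1*(-139) = 9*16 + 139 = 144 + 139 = 283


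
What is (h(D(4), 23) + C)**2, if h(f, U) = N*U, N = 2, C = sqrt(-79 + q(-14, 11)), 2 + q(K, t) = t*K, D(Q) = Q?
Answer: (46 + I*sqrt(235))**2 ≈ 1881.0 + 1410.3*I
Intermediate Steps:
q(K, t) = -2 + K*t (q(K, t) = -2 + t*K = -2 + K*t)
C = I*sqrt(235) (C = sqrt(-79 + (-2 - 14*11)) = sqrt(-79 + (-2 - 154)) = sqrt(-79 - 156) = sqrt(-235) = I*sqrt(235) ≈ 15.33*I)
h(f, U) = 2*U
(h(D(4), 23) + C)**2 = (2*23 + I*sqrt(235))**2 = (46 + I*sqrt(235))**2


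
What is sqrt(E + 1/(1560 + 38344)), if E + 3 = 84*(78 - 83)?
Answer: I*sqrt(42097201154)/9976 ≈ 20.567*I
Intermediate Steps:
E = -423 (E = -3 + 84*(78 - 83) = -3 + 84*(-5) = -3 - 420 = -423)
sqrt(E + 1/(1560 + 38344)) = sqrt(-423 + 1/(1560 + 38344)) = sqrt(-423 + 1/39904) = sqrt(-16879391/39904) = I*sqrt(42097201154)/9976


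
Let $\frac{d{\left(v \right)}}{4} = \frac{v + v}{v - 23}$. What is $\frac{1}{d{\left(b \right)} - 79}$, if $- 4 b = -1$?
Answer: $- \frac{91}{7197} \approx -0.012644$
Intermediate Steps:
$b = \frac{1}{4}$ ($b = \left(- \frac{1}{4}\right) \left(-1\right) = \frac{1}{4} \approx 0.25$)
$d{\left(v \right)} = \frac{8 v}{-23 + v}$ ($d{\left(v \right)} = 4 \frac{v + v}{v - 23} = 4 \frac{2 v}{-23 + v} = \frac{8 v}{-23 + v}$)
$\frac{1}{d{\left(b \right)} - 79} = \frac{1}{8 \cdot \frac{1}{4} \frac{1}{-23 + \frac{1}{4}} - 79} = \frac{1}{8 \cdot \frac{1}{4} \frac{1}{- \frac{91}{4}} - 79} = \frac{1}{8 \cdot \frac{1}{4} \left(- \frac{4}{91}\right) - 79} = \frac{1}{- \frac{8}{91} - 79} = \frac{1}{- \frac{7197}{91}} = - \frac{91}{7197}$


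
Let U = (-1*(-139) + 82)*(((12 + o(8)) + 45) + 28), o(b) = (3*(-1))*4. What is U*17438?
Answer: 281327254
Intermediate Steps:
o(b) = -12 (o(b) = -3*4 = -12)
U = 16133 (U = (-1*(-139) + 82)*(((12 - 12) + 45) + 28) = (139 + 82)*((0 + 45) + 28) = 221*(45 + 28) = 221*73 = 16133)
U*17438 = 16133*17438 = 281327254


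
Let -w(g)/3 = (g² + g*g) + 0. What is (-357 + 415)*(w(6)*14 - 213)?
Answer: -187746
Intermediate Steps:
w(g) = -6*g² (w(g) = -3*((g² + g*g) + 0) = -3*((g² + g²) + 0) = -3*(2*g² + 0) = -6*g²)
(-357 + 415)*(w(6)*14 - 213) = (-357 + 415)*(-6*6²*14 - 213) = 58*(-6*36*14 - 213) = 58*(-216*14 - 213) = 58*(-3024 - 213) = 58*(-3237) = -187746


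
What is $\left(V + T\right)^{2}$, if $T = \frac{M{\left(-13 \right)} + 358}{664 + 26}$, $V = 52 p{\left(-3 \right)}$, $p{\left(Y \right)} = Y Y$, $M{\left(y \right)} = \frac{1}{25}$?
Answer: $\frac{65317931966401}{297562500} \approx 2.1951 \cdot 10^{5}$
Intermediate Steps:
$M{\left(y \right)} = \frac{1}{25}$
$p{\left(Y \right)} = Y^{2}$
$V = 468$ ($V = 52 \left(-3\right)^{2} = 52 \cdot 9 = 468$)
$T = \frac{8951}{17250}$ ($T = \frac{\frac{1}{25} + 358}{664 + 26} = \frac{8951}{25 \cdot 690} = \frac{8951}{25} \cdot \frac{1}{690} = \frac{8951}{17250} \approx 0.5189$)
$\left(V + T\right)^{2} = \left(468 + \frac{8951}{17250}\right)^{2} = \left(\frac{8081951}{17250}\right)^{2} = \frac{65317931966401}{297562500}$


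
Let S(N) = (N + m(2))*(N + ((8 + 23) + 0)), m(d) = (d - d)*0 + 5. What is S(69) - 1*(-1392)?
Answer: 8792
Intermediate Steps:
m(d) = 5 (m(d) = 0*0 + 5 = 0 + 5 = 5)
S(N) = (5 + N)*(31 + N) (S(N) = (N + 5)*(N + ((8 + 23) + 0)) = (5 + N)*(N + (31 + 0)) = (5 + N)*(N + 31) = (5 + N)*(31 + N))
S(69) - 1*(-1392) = (155 + 69² + 36*69) - 1*(-1392) = (155 + 4761 + 2484) + 1392 = 7400 + 1392 = 8792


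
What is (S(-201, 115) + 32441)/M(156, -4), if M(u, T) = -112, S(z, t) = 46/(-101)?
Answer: -3276495/11312 ≈ -289.65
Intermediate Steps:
S(z, t) = -46/101 (S(z, t) = 46*(-1/101) = -46/101)
(S(-201, 115) + 32441)/M(156, -4) = (-46/101 + 32441)/(-112) = (3276495/101)*(-1/112) = -3276495/11312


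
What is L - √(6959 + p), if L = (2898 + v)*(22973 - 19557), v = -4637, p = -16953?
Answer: -5940424 - I*√9994 ≈ -5.9404e+6 - 99.97*I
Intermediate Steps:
L = -5940424 (L = (2898 - 4637)*(22973 - 19557) = -1739*3416 = -5940424)
L - √(6959 + p) = -5940424 - √(6959 - 16953) = -5940424 - √(-9994) = -5940424 - I*√9994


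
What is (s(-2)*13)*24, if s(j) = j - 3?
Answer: -1560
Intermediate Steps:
s(j) = -3 + j
(s(-2)*13)*24 = ((-3 - 2)*13)*24 = -5*13*24 = -65*24 = -1560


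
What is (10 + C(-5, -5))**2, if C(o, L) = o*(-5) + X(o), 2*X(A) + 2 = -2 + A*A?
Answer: 8281/4 ≈ 2070.3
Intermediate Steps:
X(A) = -2 + A**2/2 (X(A) = -1 + (-2 + A*A)/2 = -1 + (-2 + A**2)/2 = -1 + (-1 + A**2/2) = -2 + A**2/2)
C(o, L) = -2 + o**2/2 - 5*o (C(o, L) = o*(-5) + (-2 + o**2/2) = -5*o + (-2 + o**2/2) = -2 + o**2/2 - 5*o)
(10 + C(-5, -5))**2 = (10 + (-2 + (1/2)*(-5)**2 - 5*(-5)))**2 = (10 + (-2 + (1/2)*25 + 25))**2 = (10 + (-2 + 25/2 + 25))**2 = (10 + 71/2)**2 = (91/2)**2 = 8281/4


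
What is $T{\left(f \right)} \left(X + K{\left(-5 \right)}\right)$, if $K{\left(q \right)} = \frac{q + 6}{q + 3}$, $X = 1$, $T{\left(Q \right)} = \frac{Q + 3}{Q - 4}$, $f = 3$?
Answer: $-3$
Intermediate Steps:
$T{\left(Q \right)} = \frac{3 + Q}{-4 + Q}$
$K{\left(q \right)} = \frac{6 + q}{3 + q}$
$T{\left(f \right)} \left(X + K{\left(-5 \right)}\right) = \frac{3 + 3}{-4 + 3} \left(1 + \frac{6 - 5}{3 - 5}\right) = \frac{1}{-1} \cdot 6 \left(1 + \frac{1}{-2} \cdot 1\right) = \left(-1\right) 6 \left(1 - \frac{1}{2}\right) = - 6 \left(1 - \frac{1}{2}\right) = \left(-6\right) \frac{1}{2} = -3$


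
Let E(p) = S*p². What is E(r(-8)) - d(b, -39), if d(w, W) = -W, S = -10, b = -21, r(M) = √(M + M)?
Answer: 121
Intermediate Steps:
r(M) = √2*√M (r(M) = √(2*M) = √2*√M)
E(p) = -10*p²
E(r(-8)) - d(b, -39) = -10*(√2*√(-8))² - (-1)*(-39) = -10*(√2*(2*I*√2))² - 1*39 = -10*(4*I)² - 39 = -10*(-16) - 39 = 160 - 39 = 121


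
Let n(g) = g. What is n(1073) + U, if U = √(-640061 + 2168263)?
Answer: 1073 + √1528202 ≈ 2309.2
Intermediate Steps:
U = √1528202 ≈ 1236.2
n(1073) + U = 1073 + √1528202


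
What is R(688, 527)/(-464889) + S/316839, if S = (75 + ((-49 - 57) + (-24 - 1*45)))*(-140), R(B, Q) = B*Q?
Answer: -12041085696/16366107319 ≈ -0.73573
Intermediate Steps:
S = 14000 (S = (75 + (-106 + (-24 - 45)))*(-140) = (75 + (-106 - 69))*(-140) = (75 - 175)*(-140) = -100*(-140) = 14000)
R(688, 527)/(-464889) + S/316839 = (688*527)/(-464889) + 14000/316839 = 362576*(-1/464889) + 14000*(1/316839) = -362576/464889 + 14000/316839 = -12041085696/16366107319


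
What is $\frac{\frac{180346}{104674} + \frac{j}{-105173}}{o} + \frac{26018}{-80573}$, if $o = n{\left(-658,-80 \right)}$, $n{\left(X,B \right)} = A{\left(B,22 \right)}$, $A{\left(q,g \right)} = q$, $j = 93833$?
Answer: $- \frac{1478200818162953}{4435091877994730} \approx -0.3333$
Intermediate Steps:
$n{\left(X,B \right)} = B$
$o = -80$
$\frac{\frac{180346}{104674} + \frac{j}{-105173}}{o} + \frac{26018}{-80573} = \frac{\frac{180346}{104674} + \frac{93833}{-105173}}{-80} + \frac{26018}{-80573} = \left(180346 \cdot \frac{1}{104674} + 93833 \left(- \frac{1}{105173}\right)\right) \left(- \frac{1}{80}\right) + 26018 \left(- \frac{1}{80573}\right) = \left(\frac{90173}{52337} - \frac{93833}{105173}\right) \left(- \frac{1}{80}\right) - \frac{26018}{80573} = \frac{4572827208}{5504439301} \left(- \frac{1}{80}\right) - \frac{26018}{80573} = - \frac{571603401}{55044393010} - \frac{26018}{80573} = - \frac{1478200818162953}{4435091877994730}$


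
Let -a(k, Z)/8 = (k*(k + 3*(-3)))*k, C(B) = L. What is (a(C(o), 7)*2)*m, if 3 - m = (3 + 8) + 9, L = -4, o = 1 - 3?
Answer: -56576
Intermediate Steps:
o = -2
C(B) = -4
m = -17 (m = 3 - ((3 + 8) + 9) = 3 - (11 + 9) = 3 - 1*20 = 3 - 20 = -17)
a(k, Z) = -8*k²*(-9 + k) (a(k, Z) = -8*k*(k + 3*(-3))*k = -8*k*(k - 9)*k = -8*k*(-9 + k)*k = -8*k²*(-9 + k))
(a(C(o), 7)*2)*m = ((8*(-4)²*(9 - 1*(-4)))*2)*(-17) = ((8*16*(9 + 4))*2)*(-17) = ((8*16*13)*2)*(-17) = (1664*2)*(-17) = 3328*(-17) = -56576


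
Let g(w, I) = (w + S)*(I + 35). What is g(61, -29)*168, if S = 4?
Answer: 65520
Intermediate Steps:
g(w, I) = (4 + w)*(35 + I) (g(w, I) = (w + 4)*(I + 35) = (4 + w)*(35 + I))
g(61, -29)*168 = (140 + 4*(-29) + 35*61 - 29*61)*168 = (140 - 116 + 2135 - 1769)*168 = 390*168 = 65520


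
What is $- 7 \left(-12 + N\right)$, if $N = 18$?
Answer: $-42$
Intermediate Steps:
$- 7 \left(-12 + N\right) = - 7 \left(-12 + 18\right) = \left(-7\right) 6 = -42$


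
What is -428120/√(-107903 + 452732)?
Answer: -428120*√344829/344829 ≈ -729.06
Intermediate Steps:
-428120/√(-107903 + 452732) = -428120*√344829/344829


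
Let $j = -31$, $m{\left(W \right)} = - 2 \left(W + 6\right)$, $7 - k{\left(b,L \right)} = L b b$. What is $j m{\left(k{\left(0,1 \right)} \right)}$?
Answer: $806$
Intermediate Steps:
$k{\left(b,L \right)} = 7 - L b^{2}$ ($k{\left(b,L \right)} = 7 - L b b = 7 - L b^{2}$)
$m{\left(W \right)} = -12 - 2 W$ ($m{\left(W \right)} = - 2 \left(6 + W\right) = -12 - 2 W$)
$j m{\left(k{\left(0,1 \right)} \right)} = - 31 \left(-12 - 2 \left(7 - 1 \cdot 0^{2}\right)\right) = - 31 \left(-12 - 2 \left(7 - 1 \cdot 0\right)\right) = - 31 \left(-12 - 2 \left(7 + 0\right)\right) = - 31 \left(-12 - 14\right) = \left(-31\right) \left(-26\right) = 806$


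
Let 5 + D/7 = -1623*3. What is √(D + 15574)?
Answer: 4*I*√1159 ≈ 136.18*I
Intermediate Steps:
D = -34118 (D = -35 + 7*(-1623*3) = -35 + 7*(-4869) = -35 - 34083 = -34118)
√(D + 15574) = √(-34118 + 15574) = √(-18544) = 4*I*√1159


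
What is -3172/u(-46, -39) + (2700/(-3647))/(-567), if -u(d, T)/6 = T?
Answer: -3114238/229761 ≈ -13.554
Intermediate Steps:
u(d, T) = -6*T
-3172/u(-46, -39) + (2700/(-3647))/(-567) = -3172/((-6*(-39))) + (2700/(-3647))/(-567) = -3172/234 + (2700*(-1/3647))*(-1/567) = -3172*1/234 - 2700/3647*(-1/567) = -122/9 + 100/76587 = -3114238/229761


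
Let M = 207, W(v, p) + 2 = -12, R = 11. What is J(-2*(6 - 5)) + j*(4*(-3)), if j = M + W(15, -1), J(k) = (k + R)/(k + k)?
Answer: -9273/4 ≈ -2318.3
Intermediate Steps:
W(v, p) = -14 (W(v, p) = -2 - 12 = -14)
J(k) = (11 + k)/(2*k) (J(k) = (k + 11)/(k + k) = (11 + k)/((2*k)) = (11 + k)*(1/(2*k)) = (11 + k)/(2*k))
j = 193 (j = 207 - 14 = 193)
J(-2*(6 - 5)) + j*(4*(-3)) = (11 - 2*(6 - 5))/(2*((-2*(6 - 5)))) + 193*(4*(-3)) = (11 - 2*1)/(2*((-2*1))) + 193*(-12) = (1/2)*(11 - 2)/(-2) - 2316 = (1/2)*(-1/2)*9 - 2316 = -9/4 - 2316 = -9273/4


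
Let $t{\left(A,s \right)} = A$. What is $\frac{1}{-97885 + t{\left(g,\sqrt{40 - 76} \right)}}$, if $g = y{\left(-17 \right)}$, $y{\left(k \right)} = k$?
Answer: $- \frac{1}{97902} \approx -1.0214 \cdot 10^{-5}$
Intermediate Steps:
$g = -17$
$\frac{1}{-97885 + t{\left(g,\sqrt{40 - 76} \right)}} = \frac{1}{-97885 - 17} = \frac{1}{-97902} = - \frac{1}{97902}$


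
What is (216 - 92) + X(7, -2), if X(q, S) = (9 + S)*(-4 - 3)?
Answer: 75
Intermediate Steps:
X(q, S) = -63 - 7*S (X(q, S) = (9 + S)*(-7) = -63 - 7*S)
(216 - 92) + X(7, -2) = (216 - 92) + (-63 - 7*(-2)) = 124 + (-63 + 14) = 124 - 49 = 75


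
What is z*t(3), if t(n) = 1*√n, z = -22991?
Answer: -22991*√3 ≈ -39822.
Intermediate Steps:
t(n) = √n
z*t(3) = -22991*√3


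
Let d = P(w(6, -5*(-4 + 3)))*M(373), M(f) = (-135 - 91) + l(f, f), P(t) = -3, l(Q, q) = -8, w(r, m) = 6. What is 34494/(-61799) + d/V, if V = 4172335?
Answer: -143877140592/257846130665 ≈ -0.55800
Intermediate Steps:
M(f) = -234 (M(f) = (-135 - 91) - 8 = -226 - 8 = -234)
d = 702 (d = -3*(-234) = 702)
34494/(-61799) + d/V = 34494/(-61799) + 702/4172335 = 34494*(-1/61799) + 702*(1/4172335) = -34494/61799 + 702/4172335 = -143877140592/257846130665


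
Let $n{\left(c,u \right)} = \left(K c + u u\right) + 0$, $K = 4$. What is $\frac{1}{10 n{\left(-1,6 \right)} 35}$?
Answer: $\frac{1}{11200} \approx 8.9286 \cdot 10^{-5}$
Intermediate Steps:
$n{\left(c,u \right)} = u^{2} + 4 c$ ($n{\left(c,u \right)} = \left(4 c + u u\right) + 0 = \left(4 c + u^{2}\right) + 0 = \left(u^{2} + 4 c\right) + 0 = u^{2} + 4 c$)
$\frac{1}{10 n{\left(-1,6 \right)} 35} = \frac{1}{10 \left(6^{2} + 4 \left(-1\right)\right) 35} = \frac{1}{10 \left(36 - 4\right) 35} = \frac{1}{10 \cdot 32 \cdot 35} = \frac{1}{320 \cdot 35} = \frac{1}{11200}$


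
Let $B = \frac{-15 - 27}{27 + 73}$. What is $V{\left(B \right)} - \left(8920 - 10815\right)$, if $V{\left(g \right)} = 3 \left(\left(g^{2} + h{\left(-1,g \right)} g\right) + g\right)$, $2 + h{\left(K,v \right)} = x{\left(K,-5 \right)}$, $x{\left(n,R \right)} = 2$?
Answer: $\frac{4735673}{2500} \approx 1894.3$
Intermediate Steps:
$h{\left(K,v \right)} = 0$ ($h{\left(K,v \right)} = -2 + 2 = 0$)
$B = - \frac{21}{50}$ ($B = - \frac{42}{100} = \left(-42\right) \frac{1}{100} = - \frac{21}{50} \approx -0.42$)
$V{\left(g \right)} = 3 g + 3 g^{2}$ ($V{\left(g \right)} = 3 \left(\left(g^{2} + 0 g\right) + g\right) = 3 \left(\left(g^{2} + 0\right) + g\right) = 3 \left(g^{2} + g\right) = 3 \left(g + g^{2}\right) = 3 g + 3 g^{2}$)
$V{\left(B \right)} - \left(8920 - 10815\right) = 3 \left(- \frac{21}{50}\right) \left(1 - \frac{21}{50}\right) - \left(8920 - 10815\right) = 3 \left(- \frac{21}{50}\right) \frac{29}{50} - \left(8920 - 10815\right) = - \frac{1827}{2500} - -1895 = - \frac{1827}{2500} + 1895 = \frac{4735673}{2500}$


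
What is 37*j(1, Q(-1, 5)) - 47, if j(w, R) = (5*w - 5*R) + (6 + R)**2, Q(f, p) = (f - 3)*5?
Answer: 11090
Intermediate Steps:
Q(f, p) = -15 + 5*f (Q(f, p) = (-3 + f)*5 = -15 + 5*f)
j(w, R) = (6 + R)**2 - 5*R + 5*w (j(w, R) = (-5*R + 5*w) + (6 + R)**2 = (6 + R)**2 - 5*R + 5*w)
37*j(1, Q(-1, 5)) - 47 = 37*((6 + (-15 + 5*(-1)))**2 - 5*(-15 + 5*(-1)) + 5*1) - 47 = 37*((6 + (-15 - 5))**2 - 5*(-15 - 5) + 5) - 47 = 37*((6 - 20)**2 - 5*(-20) + 5) - 47 = 37*((-14)**2 + 100 + 5) - 47 = 37*(196 + 100 + 5) - 47 = 37*301 - 47 = 11137 - 47 = 11090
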